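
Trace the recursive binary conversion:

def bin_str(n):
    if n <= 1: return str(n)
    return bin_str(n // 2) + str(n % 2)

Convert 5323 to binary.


bin_str(5323) = bin_str(2661) + '1'
bin_str(2661) = bin_str(1330) + '1'
bin_str(1330) = bin_str(665) + '0'
bin_str(665) = bin_str(332) + '1'
bin_str(332) = bin_str(166) + '0'
bin_str(166) = bin_str(83) + '0'
bin_str(83) = bin_str(41) + '1'
bin_str(41) = bin_str(20) + '1'
bin_str(20) = bin_str(10) + '0'
bin_str(10) = bin_str(5) + '0'
bin_str(5) = bin_str(2) + '1'
bin_str(2) = bin_str(1) + '0'
bin_str(1) = '1'  (base case)
Concatenating: '1' + '0' + '1' + '0' + '0' + '1' + '1' + '0' + '0' + '1' + '0' + '1' + '1' = '1010011001011'

1010011001011


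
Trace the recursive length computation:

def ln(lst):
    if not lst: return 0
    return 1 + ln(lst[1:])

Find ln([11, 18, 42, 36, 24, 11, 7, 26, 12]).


ln([11, 18, 42, 36, 24, 11, 7, 26, 12]) = 1 + ln([18, 42, 36, 24, 11, 7, 26, 12])
ln([18, 42, 36, 24, 11, 7, 26, 12]) = 1 + ln([42, 36, 24, 11, 7, 26, 12])
ln([42, 36, 24, 11, 7, 26, 12]) = 1 + ln([36, 24, 11, 7, 26, 12])
ln([36, 24, 11, 7, 26, 12]) = 1 + ln([24, 11, 7, 26, 12])
ln([24, 11, 7, 26, 12]) = 1 + ln([11, 7, 26, 12])
ln([11, 7, 26, 12]) = 1 + ln([7, 26, 12])
ln([7, 26, 12]) = 1 + ln([26, 12])
ln([26, 12]) = 1 + ln([12])
ln([12]) = 1 + ln([])
ln([]) = 0  (base case)
Unwinding: 1 + 1 + 1 + 1 + 1 + 1 + 1 + 1 + 1 + 0 = 9

9


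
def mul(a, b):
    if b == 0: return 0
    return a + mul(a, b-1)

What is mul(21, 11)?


mul(21, 11) = 21 + mul(21, 10)
mul(21, 10) = 21 + mul(21, 9)
mul(21, 9) = 21 + mul(21, 8)
mul(21, 8) = 21 + mul(21, 7)
mul(21, 7) = 21 + mul(21, 6)
mul(21, 6) = 21 + mul(21, 5)
mul(21, 5) = 21 + mul(21, 4)
mul(21, 4) = 21 + mul(21, 3)
mul(21, 3) = 21 + mul(21, 2)
mul(21, 2) = 21 + mul(21, 1)
mul(21, 1) = 21 + mul(21, 0)
mul(21, 0) = 0  (base case)
Total: 21 + 21 + 21 + 21 + 21 + 21 + 21 + 21 + 21 + 21 + 21 + 0 = 231

231


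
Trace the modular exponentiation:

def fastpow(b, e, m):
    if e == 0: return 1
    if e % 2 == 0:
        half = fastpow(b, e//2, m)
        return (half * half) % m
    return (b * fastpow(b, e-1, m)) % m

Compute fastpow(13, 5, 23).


fastpow(13, 5, 23): e is odd, compute fastpow(13, 4, 23)
  fastpow(13, 4, 23): e is even, compute fastpow(13, 2, 23)
    fastpow(13, 2, 23): e is even, compute fastpow(13, 1, 23)
      fastpow(13, 1, 23): e is odd, compute fastpow(13, 0, 23)
        fastpow(13, 0, 23) = 1
      (13 * 1) % 23 = 13
    half=13, (13*13) % 23 = 8
  half=8, (8*8) % 23 = 18
(13 * 18) % 23 = 4

4


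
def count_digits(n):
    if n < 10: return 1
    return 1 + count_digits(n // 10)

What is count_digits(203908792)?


count_digits(203908792) = 1 + count_digits(20390879)
count_digits(20390879) = 1 + count_digits(2039087)
count_digits(2039087) = 1 + count_digits(203908)
count_digits(203908) = 1 + count_digits(20390)
count_digits(20390) = 1 + count_digits(2039)
count_digits(2039) = 1 + count_digits(203)
count_digits(203) = 1 + count_digits(20)
count_digits(20) = 1 + count_digits(2)
count_digits(2) = 1  (base case: 2 < 10)
Unwinding: 1 + 1 + 1 + 1 + 1 + 1 + 1 + 1 + 1 = 9

9


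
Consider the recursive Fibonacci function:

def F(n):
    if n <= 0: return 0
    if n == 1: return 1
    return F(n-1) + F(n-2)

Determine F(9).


Computing F(9) bottom-up:
F(0) = 0
F(1) = 1
F(2) = F(1) + F(0) = 1 + 0 = 1
F(3) = F(2) + F(1) = 1 + 1 = 2
F(4) = F(3) + F(2) = 2 + 1 = 3
F(5) = F(4) + F(3) = 3 + 2 = 5
F(6) = F(5) + F(4) = 5 + 3 = 8
F(7) = F(6) + F(5) = 8 + 5 = 13
F(8) = F(7) + F(6) = 13 + 8 = 21
F(9) = F(8) + F(7) = 21 + 13 = 34

34


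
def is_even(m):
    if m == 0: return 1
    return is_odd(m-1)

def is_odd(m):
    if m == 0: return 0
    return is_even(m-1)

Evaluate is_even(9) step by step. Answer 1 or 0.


is_even(9) = is_odd(8)
is_odd(8) = is_even(7)
is_even(7) = is_odd(6)
is_odd(6) = is_even(5)
is_even(5) = is_odd(4)
is_odd(4) = is_even(3)
is_even(3) = is_odd(2)
is_odd(2) = is_even(1)
is_even(1) = is_odd(0)
is_odd(0) = 0  (base case)
Result: 0

0


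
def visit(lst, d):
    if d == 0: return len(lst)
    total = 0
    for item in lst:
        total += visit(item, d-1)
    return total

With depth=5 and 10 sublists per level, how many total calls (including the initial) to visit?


At depth 0 (root): 1 call
At depth 1: each of 1 parents calls visit on 10 children = 10 calls
At depth 2: each of 10 parents calls visit on 10 children = 100 calls
At depth 3: each of 100 parents calls visit on 10 children = 1000 calls
At depth 4: each of 1000 parents calls visit on 10 children = 10000 calls
At depth 5: each of 10000 parents calls visit on 10 children = 100000 calls
Total: 1 + 10 + 100 + 1000 + 10000 + 100000 = 111111

111111


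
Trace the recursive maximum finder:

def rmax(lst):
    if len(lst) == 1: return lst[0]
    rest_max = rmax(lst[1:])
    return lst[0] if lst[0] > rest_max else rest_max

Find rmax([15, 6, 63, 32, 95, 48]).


rmax([15, 6, 63, 32, 95, 48]): compare 15 with rmax([6, 63, 32, 95, 48])
rmax([6, 63, 32, 95, 48]): compare 6 with rmax([63, 32, 95, 48])
rmax([63, 32, 95, 48]): compare 63 with rmax([32, 95, 48])
rmax([32, 95, 48]): compare 32 with rmax([95, 48])
rmax([95, 48]): compare 95 with rmax([48])
rmax([48]) = 48  (base case)
Compare 95 with 48 -> 95
Compare 32 with 95 -> 95
Compare 63 with 95 -> 95
Compare 6 with 95 -> 95
Compare 15 with 95 -> 95

95


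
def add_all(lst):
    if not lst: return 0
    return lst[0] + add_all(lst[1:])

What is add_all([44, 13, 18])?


add_all([44, 13, 18]) = 44 + add_all([13, 18])
add_all([13, 18]) = 13 + add_all([18])
add_all([18]) = 18 + add_all([])
add_all([]) = 0  (base case)
Total: 44 + 13 + 18 + 0 = 75

75


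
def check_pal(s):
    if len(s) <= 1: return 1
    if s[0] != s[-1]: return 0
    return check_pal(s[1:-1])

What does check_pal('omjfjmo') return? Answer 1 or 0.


check_pal('omjfjmo'): s[0]='o' == s[-1]='o' -> check check_pal('mjfjm')
check_pal('mjfjm'): s[0]='m' == s[-1]='m' -> check check_pal('jfj')
check_pal('jfj'): s[0]='j' == s[-1]='j' -> check check_pal('f')
check_pal('f'): len <= 1 -> return 1  (base case)
Result: 1 (palindrome)

1


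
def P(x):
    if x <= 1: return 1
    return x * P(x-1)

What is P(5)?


P(5)
= 5 * P(4)
= 5 * 4 * P(3)
= 5 * 4 * 3 * P(2)
= 5 * 4 * 3 * 2 * P(1)
= 5 * 4 * 3 * 2 * 1
= 120

120


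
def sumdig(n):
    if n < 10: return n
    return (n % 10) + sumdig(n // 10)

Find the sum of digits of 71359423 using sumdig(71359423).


sumdig(71359423) = 3 + sumdig(7135942)
sumdig(7135942) = 2 + sumdig(713594)
sumdig(713594) = 4 + sumdig(71359)
sumdig(71359) = 9 + sumdig(7135)
sumdig(7135) = 5 + sumdig(713)
sumdig(713) = 3 + sumdig(71)
sumdig(71) = 1 + sumdig(7)
sumdig(7) = 7  (base case)
Total: 3 + 2 + 4 + 9 + 5 + 3 + 1 + 7 = 34

34


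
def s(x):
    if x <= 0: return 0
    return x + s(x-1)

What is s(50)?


s(50)
= 50 + 49 + 48 + 47 + 46 + 45 + 44 + 43 + 42 + 41 + 40 + 39 + 38 + 37 + 36 + 35 + 34 + 33 + 32 + 31 + 30 + 29 + 28 + 27 + 26 + 25 + 24 + 23 + 22 + 21 + 20 + 19 + 18 + 17 + 16 + 15 + 14 + 13 + 12 + 11 + 10 + 9 + 8 + 7 + 6 + 5 + 4 + 3 + 2 + 1 + s(0)
= 50 + 49 + 48 + 47 + 46 + 45 + 44 + 43 + 42 + 41 + 40 + 39 + 38 + 37 + 36 + 35 + 34 + 33 + 32 + 31 + 30 + 29 + 28 + 27 + 26 + 25 + 24 + 23 + 22 + 21 + 20 + 19 + 18 + 17 + 16 + 15 + 14 + 13 + 12 + 11 + 10 + 9 + 8 + 7 + 6 + 5 + 4 + 3 + 2 + 1 + 0
= 1275

1275


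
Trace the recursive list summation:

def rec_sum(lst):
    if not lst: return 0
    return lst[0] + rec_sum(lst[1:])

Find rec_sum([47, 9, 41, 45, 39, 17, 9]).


rec_sum([47, 9, 41, 45, 39, 17, 9]) = 47 + rec_sum([9, 41, 45, 39, 17, 9])
rec_sum([9, 41, 45, 39, 17, 9]) = 9 + rec_sum([41, 45, 39, 17, 9])
rec_sum([41, 45, 39, 17, 9]) = 41 + rec_sum([45, 39, 17, 9])
rec_sum([45, 39, 17, 9]) = 45 + rec_sum([39, 17, 9])
rec_sum([39, 17, 9]) = 39 + rec_sum([17, 9])
rec_sum([17, 9]) = 17 + rec_sum([9])
rec_sum([9]) = 9 + rec_sum([])
rec_sum([]) = 0  (base case)
Total: 47 + 9 + 41 + 45 + 39 + 17 + 9 + 0 = 207

207


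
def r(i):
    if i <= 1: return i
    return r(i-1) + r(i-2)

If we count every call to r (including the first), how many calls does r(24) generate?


Let C(n) = total calls for r(n)
C(0) = 1, C(1) = 1
C(2) = 1 + C(1) + C(0) = 1 + 1 + 1 = 3
C(3) = 1 + C(2) + C(1) = 1 + 3 + 1 = 5
C(4) = 1 + C(3) + C(2) = 1 + 5 + 3 = 9
C(5) = 1 + C(4) + C(3) = 1 + 9 + 5 = 15
C(6) = 1 + C(5) + C(4) = 1 + 15 + 9 = 25
C(7) = 1 + C(6) + C(5) = 1 + 25 + 15 = 41
C(8) = 1 + C(7) + C(6) = 1 + 41 + 25 = 67
C(9) = 1 + C(8) + C(7) = 1 + 67 + 41 = 109
C(10) = 1 + C(9) + C(8) = 1 + 109 + 67 = 177
C(11) = 1 + C(10) + C(9) = 1 + 177 + 109 = 287
C(12) = 1 + C(11) + C(10) = 1 + 287 + 177 = 465
C(13) = 1 + C(12) + C(11) = 1 + 465 + 287 = 753
C(14) = 1 + C(13) + C(12) = 1 + 753 + 465 = 1219
C(15) = 1 + C(14) + C(13) = 1 + 1219 + 753 = 1973
C(16) = 1 + C(15) + C(14) = 1 + 1973 + 1219 = 3193
C(17) = 1 + C(16) + C(15) = 1 + 3193 + 1973 = 5167
C(18) = 1 + C(17) + C(16) = 1 + 5167 + 3193 = 8361
C(19) = 1 + C(18) + C(17) = 1 + 8361 + 5167 = 13529
C(20) = 1 + C(19) + C(18) = 1 + 13529 + 8361 = 21891
C(21) = 1 + C(20) + C(19) = 1 + 21891 + 13529 = 35421
C(22) = 1 + C(21) + C(20) = 1 + 35421 + 21891 = 57313
C(23) = 1 + C(22) + C(21) = 1 + 57313 + 35421 = 92735
C(24) = 1 + C(23) + C(22) = 1 + 92735 + 57313 = 150049

150049


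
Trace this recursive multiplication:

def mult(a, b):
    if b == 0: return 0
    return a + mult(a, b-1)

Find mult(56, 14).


mult(56, 14) = 56 + mult(56, 13)
mult(56, 13) = 56 + mult(56, 12)
mult(56, 12) = 56 + mult(56, 11)
mult(56, 11) = 56 + mult(56, 10)
mult(56, 10) = 56 + mult(56, 9)
mult(56, 9) = 56 + mult(56, 8)
mult(56, 8) = 56 + mult(56, 7)
mult(56, 7) = 56 + mult(56, 6)
mult(56, 6) = 56 + mult(56, 5)
mult(56, 5) = 56 + mult(56, 4)
mult(56, 4) = 56 + mult(56, 3)
mult(56, 3) = 56 + mult(56, 2)
mult(56, 2) = 56 + mult(56, 1)
mult(56, 1) = 56 + mult(56, 0)
mult(56, 0) = 0  (base case)
Total: 56 + 56 + 56 + 56 + 56 + 56 + 56 + 56 + 56 + 56 + 56 + 56 + 56 + 56 + 0 = 784

784


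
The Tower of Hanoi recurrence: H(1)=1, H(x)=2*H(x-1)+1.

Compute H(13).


H(13) = 2 * H(12) + 1
H(12) = 2 * H(11) + 1
H(11) = 2 * H(10) + 1
H(10) = 2 * H(9) + 1
H(9) = 2 * H(8) + 1
H(8) = 2 * H(7) + 1
H(7) = 2 * H(6) + 1
H(6) = 2 * H(5) + 1
H(5) = 2 * H(4) + 1
H(4) = 2 * H(3) + 1
H(3) = 2 * H(2) + 1
H(2) = 2 * H(1) + 1
H(1) = 1  (base case)
H(2) = 2 * 1 + 1 = 3
H(3) = 2 * 3 + 1 = 7
H(4) = 2 * 7 + 1 = 15
H(5) = 2 * 15 + 1 = 31
H(6) = 2 * 31 + 1 = 63
H(7) = 2 * 63 + 1 = 127
H(8) = 2 * 127 + 1 = 255
H(9) = 2 * 255 + 1 = 511
H(10) = 2 * 511 + 1 = 1023
H(11) = 2 * 1023 + 1 = 2047
H(12) = 2 * 2047 + 1 = 4095
H(13) = 2 * 4095 + 1 = 8191

8191


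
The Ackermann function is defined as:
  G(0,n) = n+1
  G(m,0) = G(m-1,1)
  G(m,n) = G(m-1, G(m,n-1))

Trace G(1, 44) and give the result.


G(1, 44) = G(0, G(1, 43))
  G(1, 43) = G(0, G(1, 42))
    G(1, 42) = G(0, G(1, 41))
      G(1, 41) = G(0, G(1, 40))
        G(1, 40) = G(0, G(1, 39))
          G(1, 39) = G(0, G(1, 38))
          G(1, 38) = G(0, G(1, 37))
          G(1, 37) = G(0, G(1, 36))
          G(1, 36) = G(0, G(1, 35))
          G(1, 35) = G(0, G(1, 34))
          G(1, 34) = G(0, G(1, 33))
          G(1, 33) = G(0, G(1, 32))
          G(1, 32) = G(0, G(1, 31))
          G(1, 31) = G(0, G(1, 30))
          G(1, 30) = G(0, G(1, 29))
          G(1, 29) = G(0, G(1, 28))
          G(1, 28) = G(0, G(1, 27))
          G(1, 27) = G(0, G(1, 26))
          G(1, 26) = G(0, G(1, 25))
          G(1, 25) = G(0, G(1, 24))
          G(1, 24) = G(0, G(1, 23))
          G(1, 23) = G(0, G(1, 22))
          G(1, 22) = G(0, G(1, 21))
          G(1, 21) = G(0, G(1, 20))
          G(1, 20) = G(0, G(1, 19))
... (trace truncated)
Result: G(1, 44) = 46

46


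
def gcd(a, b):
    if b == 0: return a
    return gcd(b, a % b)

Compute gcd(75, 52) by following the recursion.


gcd(75, 52) = gcd(52, 23)
gcd(52, 23) = gcd(23, 6)
gcd(23, 6) = gcd(6, 5)
gcd(6, 5) = gcd(5, 1)
gcd(5, 1) = gcd(1, 0)
gcd(1, 0) = 1  (base case)

1


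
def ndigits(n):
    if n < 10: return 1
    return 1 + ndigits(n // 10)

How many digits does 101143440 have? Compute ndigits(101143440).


ndigits(101143440) = 1 + ndigits(10114344)
ndigits(10114344) = 1 + ndigits(1011434)
ndigits(1011434) = 1 + ndigits(101143)
ndigits(101143) = 1 + ndigits(10114)
ndigits(10114) = 1 + ndigits(1011)
ndigits(1011) = 1 + ndigits(101)
ndigits(101) = 1 + ndigits(10)
ndigits(10) = 1 + ndigits(1)
ndigits(1) = 1  (base case: 1 < 10)
Unwinding: 1 + 1 + 1 + 1 + 1 + 1 + 1 + 1 + 1 = 9

9


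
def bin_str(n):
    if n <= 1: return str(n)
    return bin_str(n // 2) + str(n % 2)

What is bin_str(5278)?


bin_str(5278) = bin_str(2639) + '0'
bin_str(2639) = bin_str(1319) + '1'
bin_str(1319) = bin_str(659) + '1'
bin_str(659) = bin_str(329) + '1'
bin_str(329) = bin_str(164) + '1'
bin_str(164) = bin_str(82) + '0'
bin_str(82) = bin_str(41) + '0'
bin_str(41) = bin_str(20) + '1'
bin_str(20) = bin_str(10) + '0'
bin_str(10) = bin_str(5) + '0'
bin_str(5) = bin_str(2) + '1'
bin_str(2) = bin_str(1) + '0'
bin_str(1) = '1'  (base case)
Concatenating: '1' + '0' + '1' + '0' + '0' + '1' + '0' + '0' + '1' + '1' + '1' + '1' + '0' = '1010010011110'

1010010011110


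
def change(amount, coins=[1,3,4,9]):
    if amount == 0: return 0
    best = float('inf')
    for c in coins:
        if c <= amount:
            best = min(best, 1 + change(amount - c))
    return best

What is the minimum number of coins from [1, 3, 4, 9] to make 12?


Building up with DP:
change(0) = 0
change(1) = min(1+change(0)=1+0=1) = 1
change(2) = min(1+change(1)=1+1=2) = 2
change(3) = min(1+change(2)=1+2=3, 1+change(0)=1+0=1) = 1
change(4) = min(1+change(3)=1+1=2, 1+change(1)=1+1=2, 1+change(0)=1+0=1) = 1
change(5) = min(1+change(4)=1+1=2, 1+change(2)=1+2=3, 1+change(1)=1+1=2) = 2
change(6) = min(1+change(5)=1+2=3, 1+change(3)=1+1=2, 1+change(2)=1+2=3) = 2
change(7) = min(1+change(6)=1+2=3, 1+change(4)=1+1=2, 1+change(3)=1+1=2) = 2
change(8) = min(1+change(7)=1+2=3, 1+change(5)=1+2=3, 1+change(4)=1+1=2) = 2
change(9) = min(1+change(8)=1+2=3, 1+change(6)=1+2=3, 1+change(5)=1+2=3, 1+change(0)=1+0=1) = 1
change(10) = min(1+change(9)=1+1=2, 1+change(7)=1+2=3, 1+change(6)=1+2=3, 1+change(1)=1+1=2) = 2
change(11) = min(1+change(10)=1+2=3, 1+change(8)=1+2=3, 1+change(7)=1+2=3, 1+change(2)=1+2=3) = 3
change(12) = min(1+change(11)=1+3=4, 1+change(9)=1+1=2, 1+change(8)=1+2=3, 1+change(3)=1+1=2) = 2

2


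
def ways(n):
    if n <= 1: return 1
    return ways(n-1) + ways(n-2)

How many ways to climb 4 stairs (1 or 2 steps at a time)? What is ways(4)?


Building up from base cases:
ways(0) = 1
ways(1) = 1
ways(2) = ways(1) + ways(0) = 1 + 1 = 2
ways(3) = ways(2) + ways(1) = 2 + 1 = 3
ways(4) = ways(3) + ways(2) = 3 + 2 = 5

5


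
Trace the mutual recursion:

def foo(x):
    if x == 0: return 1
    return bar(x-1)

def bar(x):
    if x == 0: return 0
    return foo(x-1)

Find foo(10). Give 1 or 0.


foo(10) = bar(9)
bar(9) = foo(8)
foo(8) = bar(7)
bar(7) = foo(6)
foo(6) = bar(5)
bar(5) = foo(4)
foo(4) = bar(3)
bar(3) = foo(2)
foo(2) = bar(1)
bar(1) = foo(0)
foo(0) = 1  (base case)
Result: 1

1


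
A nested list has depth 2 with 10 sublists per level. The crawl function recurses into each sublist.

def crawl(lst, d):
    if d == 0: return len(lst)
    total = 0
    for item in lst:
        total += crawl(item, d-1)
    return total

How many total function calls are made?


At depth 0 (root): 1 call
At depth 1: each of 1 parents calls crawl on 10 children = 10 calls
At depth 2: each of 10 parents calls crawl on 10 children = 100 calls
Total: 1 + 10 + 100 = 111

111


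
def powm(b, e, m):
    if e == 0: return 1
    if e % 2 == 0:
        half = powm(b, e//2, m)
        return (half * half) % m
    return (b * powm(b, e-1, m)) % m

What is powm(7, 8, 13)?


powm(7, 8, 13): e is even, compute powm(7, 4, 13)
  powm(7, 4, 13): e is even, compute powm(7, 2, 13)
    powm(7, 2, 13): e is even, compute powm(7, 1, 13)
      powm(7, 1, 13): e is odd, compute powm(7, 0, 13)
        powm(7, 0, 13) = 1
      (7 * 1) % 13 = 7
    half=7, (7*7) % 13 = 10
  half=10, (10*10) % 13 = 9
half=9, (9*9) % 13 = 3

3


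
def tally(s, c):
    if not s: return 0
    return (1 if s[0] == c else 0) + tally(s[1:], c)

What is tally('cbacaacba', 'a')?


s[0]='c' != 'a' -> 0
s[0]='b' != 'a' -> 0
s[0]='a' == 'a' -> 1
s[0]='c' != 'a' -> 0
s[0]='a' == 'a' -> 1
s[0]='a' == 'a' -> 1
s[0]='c' != 'a' -> 0
s[0]='b' != 'a' -> 0
s[0]='a' == 'a' -> 1
Sum: 0 + 0 + 1 + 0 + 1 + 1 + 0 + 0 + 1 = 4

4


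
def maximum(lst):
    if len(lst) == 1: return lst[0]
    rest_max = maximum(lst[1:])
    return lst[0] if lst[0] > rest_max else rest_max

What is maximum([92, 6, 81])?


maximum([92, 6, 81]): compare 92 with maximum([6, 81])
maximum([6, 81]): compare 6 with maximum([81])
maximum([81]) = 81  (base case)
Compare 6 with 81 -> 81
Compare 92 with 81 -> 92

92


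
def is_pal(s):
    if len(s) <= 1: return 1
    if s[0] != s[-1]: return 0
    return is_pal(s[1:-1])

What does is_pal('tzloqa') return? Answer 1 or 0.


is_pal('tzloqa'): s[0]='t' != s[-1]='a' -> return 0
Result: 0 (not a palindrome)

0


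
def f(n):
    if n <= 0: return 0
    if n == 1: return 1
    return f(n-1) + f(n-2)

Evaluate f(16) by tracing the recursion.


Computing f(16) bottom-up:
f(0) = 0
f(1) = 1
f(2) = f(1) + f(0) = 1 + 0 = 1
f(3) = f(2) + f(1) = 1 + 1 = 2
f(4) = f(3) + f(2) = 2 + 1 = 3
f(5) = f(4) + f(3) = 3 + 2 = 5
f(6) = f(5) + f(4) = 5 + 3 = 8
f(7) = f(6) + f(5) = 8 + 5 = 13
f(8) = f(7) + f(6) = 13 + 8 = 21
f(9) = f(8) + f(7) = 21 + 13 = 34
f(10) = f(9) + f(8) = 34 + 21 = 55
f(11) = f(10) + f(9) = 55 + 34 = 89
f(12) = f(11) + f(10) = 89 + 55 = 144
f(13) = f(12) + f(11) = 144 + 89 = 233
f(14) = f(13) + f(12) = 233 + 144 = 377
f(15) = f(14) + f(13) = 377 + 233 = 610
f(16) = f(15) + f(14) = 610 + 377 = 987

987


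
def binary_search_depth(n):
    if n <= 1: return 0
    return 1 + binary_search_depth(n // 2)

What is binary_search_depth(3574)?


3574 / 2 = 1787
1787 / 2 = 893
893 / 2 = 446
446 / 2 = 223
223 / 2 = 111
111 / 2 = 55
55 / 2 = 27
27 / 2 = 13
13 / 2 = 6
6 / 2 = 3
3 / 2 = 1
Reached 1 after 11 halvings

11


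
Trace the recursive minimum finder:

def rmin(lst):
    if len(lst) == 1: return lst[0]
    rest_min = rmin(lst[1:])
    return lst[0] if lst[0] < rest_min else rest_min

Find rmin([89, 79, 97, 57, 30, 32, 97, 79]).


rmin([89, 79, 97, 57, 30, 32, 97, 79]): compare 89 with rmin([79, 97, 57, 30, 32, 97, 79])
rmin([79, 97, 57, 30, 32, 97, 79]): compare 79 with rmin([97, 57, 30, 32, 97, 79])
rmin([97, 57, 30, 32, 97, 79]): compare 97 with rmin([57, 30, 32, 97, 79])
rmin([57, 30, 32, 97, 79]): compare 57 with rmin([30, 32, 97, 79])
rmin([30, 32, 97, 79]): compare 30 with rmin([32, 97, 79])
rmin([32, 97, 79]): compare 32 with rmin([97, 79])
rmin([97, 79]): compare 97 with rmin([79])
rmin([79]) = 79  (base case)
Compare 97 with 79 -> 79
Compare 32 with 79 -> 32
Compare 30 with 32 -> 30
Compare 57 with 30 -> 30
Compare 97 with 30 -> 30
Compare 79 with 30 -> 30
Compare 89 with 30 -> 30

30


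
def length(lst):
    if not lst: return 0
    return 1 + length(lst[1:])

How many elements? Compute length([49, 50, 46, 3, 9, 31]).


length([49, 50, 46, 3, 9, 31]) = 1 + length([50, 46, 3, 9, 31])
length([50, 46, 3, 9, 31]) = 1 + length([46, 3, 9, 31])
length([46, 3, 9, 31]) = 1 + length([3, 9, 31])
length([3, 9, 31]) = 1 + length([9, 31])
length([9, 31]) = 1 + length([31])
length([31]) = 1 + length([])
length([]) = 0  (base case)
Unwinding: 1 + 1 + 1 + 1 + 1 + 1 + 0 = 6

6


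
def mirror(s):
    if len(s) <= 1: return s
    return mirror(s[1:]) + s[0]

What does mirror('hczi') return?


mirror('hczi') = mirror('czi') + 'h'
mirror('czi') = mirror('zi') + 'c'
mirror('zi') = mirror('i') + 'z'
mirror('i') = 'i'  (base case)
Concatenating: 'i' + 'z' + 'c' + 'h' = 'izch'

izch


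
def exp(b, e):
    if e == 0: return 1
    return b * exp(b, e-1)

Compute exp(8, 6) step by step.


exp(8, 6)
= 8 * exp(8, 5)
= 8 * 8 * exp(8, 4)
= 8 * 8 * 8 * exp(8, 3)
= 8 * 8 * 8 * 8 * exp(8, 2)
= 8 * 8 * 8 * 8 * 8 * exp(8, 1)
= 8 * 8 * 8 * 8 * 8 * 8 * exp(8, 0)
= 8 * 8 * 8 * 8 * 8 * 8 * 1
= 262144

262144


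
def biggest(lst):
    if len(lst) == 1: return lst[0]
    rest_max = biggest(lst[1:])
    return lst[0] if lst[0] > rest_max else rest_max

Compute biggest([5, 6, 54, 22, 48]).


biggest([5, 6, 54, 22, 48]): compare 5 with biggest([6, 54, 22, 48])
biggest([6, 54, 22, 48]): compare 6 with biggest([54, 22, 48])
biggest([54, 22, 48]): compare 54 with biggest([22, 48])
biggest([22, 48]): compare 22 with biggest([48])
biggest([48]) = 48  (base case)
Compare 22 with 48 -> 48
Compare 54 with 48 -> 54
Compare 6 with 54 -> 54
Compare 5 with 54 -> 54

54


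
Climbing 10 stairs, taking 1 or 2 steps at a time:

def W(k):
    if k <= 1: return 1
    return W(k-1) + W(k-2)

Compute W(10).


Building up from base cases:
W(0) = 1
W(1) = 1
W(2) = W(1) + W(0) = 1 + 1 = 2
W(3) = W(2) + W(1) = 2 + 1 = 3
W(4) = W(3) + W(2) = 3 + 2 = 5
W(5) = W(4) + W(3) = 5 + 3 = 8
W(6) = W(5) + W(4) = 8 + 5 = 13
W(7) = W(6) + W(5) = 13 + 8 = 21
W(8) = W(7) + W(6) = 21 + 13 = 34
W(9) = W(8) + W(7) = 34 + 21 = 55
W(10) = W(9) + W(8) = 55 + 34 = 89

89


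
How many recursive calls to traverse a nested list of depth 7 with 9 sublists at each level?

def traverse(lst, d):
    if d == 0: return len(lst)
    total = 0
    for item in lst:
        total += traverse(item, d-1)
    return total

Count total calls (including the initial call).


At depth 0 (root): 1 call
At depth 1: each of 1 parents calls traverse on 9 children = 9 calls
At depth 2: each of 9 parents calls traverse on 9 children = 81 calls
At depth 3: each of 81 parents calls traverse on 9 children = 729 calls
At depth 4: each of 729 parents calls traverse on 9 children = 6561 calls
At depth 5: each of 6561 parents calls traverse on 9 children = 59049 calls
At depth 6: each of 59049 parents calls traverse on 9 children = 531441 calls
At depth 7: each of 531441 parents calls traverse on 9 children = 4782969 calls
Total: 1 + 9 + 81 + 729 + 6561 + 59049 + 531441 + 4782969 = 5380840

5380840


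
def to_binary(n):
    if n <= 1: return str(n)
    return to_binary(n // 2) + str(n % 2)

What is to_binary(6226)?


to_binary(6226) = to_binary(3113) + '0'
to_binary(3113) = to_binary(1556) + '1'
to_binary(1556) = to_binary(778) + '0'
to_binary(778) = to_binary(389) + '0'
to_binary(389) = to_binary(194) + '1'
to_binary(194) = to_binary(97) + '0'
to_binary(97) = to_binary(48) + '1'
to_binary(48) = to_binary(24) + '0'
to_binary(24) = to_binary(12) + '0'
to_binary(12) = to_binary(6) + '0'
to_binary(6) = to_binary(3) + '0'
to_binary(3) = to_binary(1) + '1'
to_binary(1) = '1'  (base case)
Concatenating: '1' + '1' + '0' + '0' + '0' + '0' + '1' + '0' + '1' + '0' + '0' + '1' + '0' = '1100001010010'

1100001010010


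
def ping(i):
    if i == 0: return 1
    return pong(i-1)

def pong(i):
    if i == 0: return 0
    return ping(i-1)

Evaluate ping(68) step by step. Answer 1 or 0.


ping(68) = pong(67)
pong(67) = ping(66)
ping(66) = pong(65)
pong(65) = ping(64)
ping(64) = pong(63)
pong(63) = ping(62)
ping(62) = pong(61)
pong(61) = ping(60)
ping(60) = pong(59)
pong(59) = ping(58)
ping(58) = pong(57)
pong(57) = ping(56)
ping(56) = pong(55)
pong(55) = ping(54)
ping(54) = pong(53)
pong(53) = ping(52)
ping(52) = pong(51)
pong(51) = ping(50)
ping(50) = pong(49)
pong(49) = ping(48)
ping(48) = pong(47)
pong(47) = ping(46)
ping(46) = pong(45)
pong(45) = ping(44)
ping(44) = pong(43)
pong(43) = ping(42)
ping(42) = pong(41)
pong(41) = ping(40)
ping(40) = pong(39)
pong(39) = ping(38)
ping(38) = pong(37)
pong(37) = ping(36)
ping(36) = pong(35)
pong(35) = ping(34)
ping(34) = pong(33)
pong(33) = ping(32)
ping(32) = pong(31)
pong(31) = ping(30)
ping(30) = pong(29)
pong(29) = ping(28)
ping(28) = pong(27)
pong(27) = ping(26)
ping(26) = pong(25)
pong(25) = ping(24)
ping(24) = pong(23)
pong(23) = ping(22)
ping(22) = pong(21)
pong(21) = ping(20)
ping(20) = pong(19)
pong(19) = ping(18)
ping(18) = pong(17)
pong(17) = ping(16)
ping(16) = pong(15)
pong(15) = ping(14)
ping(14) = pong(13)
pong(13) = ping(12)
ping(12) = pong(11)
pong(11) = ping(10)
ping(10) = pong(9)
pong(9) = ping(8)
ping(8) = pong(7)
pong(7) = ping(6)
ping(6) = pong(5)
pong(5) = ping(4)
ping(4) = pong(3)
pong(3) = ping(2)
ping(2) = pong(1)
pong(1) = ping(0)
ping(0) = 1  (base case)
Result: 1

1


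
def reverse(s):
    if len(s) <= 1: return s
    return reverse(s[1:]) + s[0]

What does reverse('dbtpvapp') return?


reverse('dbtpvapp') = reverse('btpvapp') + 'd'
reverse('btpvapp') = reverse('tpvapp') + 'b'
reverse('tpvapp') = reverse('pvapp') + 't'
reverse('pvapp') = reverse('vapp') + 'p'
reverse('vapp') = reverse('app') + 'v'
reverse('app') = reverse('pp') + 'a'
reverse('pp') = reverse('p') + 'p'
reverse('p') = 'p'  (base case)
Concatenating: 'p' + 'p' + 'a' + 'v' + 'p' + 't' + 'b' + 'd' = 'ppavptbd'

ppavptbd


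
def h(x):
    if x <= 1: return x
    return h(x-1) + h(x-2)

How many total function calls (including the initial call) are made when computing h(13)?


Let C(n) = total calls for h(n)
C(0) = 1, C(1) = 1
C(2) = 1 + C(1) + C(0) = 1 + 1 + 1 = 3
C(3) = 1 + C(2) + C(1) = 1 + 3 + 1 = 5
C(4) = 1 + C(3) + C(2) = 1 + 5 + 3 = 9
C(5) = 1 + C(4) + C(3) = 1 + 9 + 5 = 15
C(6) = 1 + C(5) + C(4) = 1 + 15 + 9 = 25
C(7) = 1 + C(6) + C(5) = 1 + 25 + 15 = 41
C(8) = 1 + C(7) + C(6) = 1 + 41 + 25 = 67
C(9) = 1 + C(8) + C(7) = 1 + 67 + 41 = 109
C(10) = 1 + C(9) + C(8) = 1 + 109 + 67 = 177
C(11) = 1 + C(10) + C(9) = 1 + 177 + 109 = 287
C(12) = 1 + C(11) + C(10) = 1 + 287 + 177 = 465
C(13) = 1 + C(12) + C(11) = 1 + 465 + 287 = 753

753


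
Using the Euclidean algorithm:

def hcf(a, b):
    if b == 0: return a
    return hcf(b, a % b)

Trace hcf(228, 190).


hcf(228, 190) = hcf(190, 38)
hcf(190, 38) = hcf(38, 0)
hcf(38, 0) = 38  (base case)

38


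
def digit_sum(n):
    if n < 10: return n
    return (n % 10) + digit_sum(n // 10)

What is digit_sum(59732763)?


digit_sum(59732763) = 3 + digit_sum(5973276)
digit_sum(5973276) = 6 + digit_sum(597327)
digit_sum(597327) = 7 + digit_sum(59732)
digit_sum(59732) = 2 + digit_sum(5973)
digit_sum(5973) = 3 + digit_sum(597)
digit_sum(597) = 7 + digit_sum(59)
digit_sum(59) = 9 + digit_sum(5)
digit_sum(5) = 5  (base case)
Total: 3 + 6 + 7 + 2 + 3 + 7 + 9 + 5 = 42

42


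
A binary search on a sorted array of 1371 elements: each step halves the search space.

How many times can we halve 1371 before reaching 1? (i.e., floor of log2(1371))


1371 / 2 = 685
685 / 2 = 342
342 / 2 = 171
171 / 2 = 85
85 / 2 = 42
42 / 2 = 21
21 / 2 = 10
10 / 2 = 5
5 / 2 = 2
2 / 2 = 1
Reached 1 after 10 halvings

10


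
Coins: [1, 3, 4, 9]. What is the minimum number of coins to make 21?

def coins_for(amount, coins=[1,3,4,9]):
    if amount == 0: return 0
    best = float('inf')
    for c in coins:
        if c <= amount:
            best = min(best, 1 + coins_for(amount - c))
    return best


Building up with DP:
coins_for(0) = 0
coins_for(1) = min(1+coins_for(0)=1+0=1) = 1
coins_for(2) = min(1+coins_for(1)=1+1=2) = 2
coins_for(3) = min(1+coins_for(2)=1+2=3, 1+coins_for(0)=1+0=1) = 1
coins_for(4) = min(1+coins_for(3)=1+1=2, 1+coins_for(1)=1+1=2, 1+coins_for(0)=1+0=1) = 1
coins_for(5) = min(1+coins_for(4)=1+1=2, 1+coins_for(2)=1+2=3, 1+coins_for(1)=1+1=2) = 2
coins_for(6) = min(1+coins_for(5)=1+2=3, 1+coins_for(3)=1+1=2, 1+coins_for(2)=1+2=3) = 2
coins_for(7) = min(1+coins_for(6)=1+2=3, 1+coins_for(4)=1+1=2, 1+coins_for(3)=1+1=2) = 2
coins_for(8) = min(1+coins_for(7)=1+2=3, 1+coins_for(5)=1+2=3, 1+coins_for(4)=1+1=2) = 2
coins_for(9) = min(1+coins_for(8)=1+2=3, 1+coins_for(6)=1+2=3, 1+coins_for(5)=1+2=3, 1+coins_for(0)=1+0=1) = 1
coins_for(10) = min(1+coins_for(9)=1+1=2, 1+coins_for(7)=1+2=3, 1+coins_for(6)=1+2=3, 1+coins_for(1)=1+1=2) = 2
coins_for(11) = min(1+coins_for(10)=1+2=3, 1+coins_for(8)=1+2=3, 1+coins_for(7)=1+2=3, 1+coins_for(2)=1+2=3) = 3
coins_for(12) = min(1+coins_for(11)=1+3=4, 1+coins_for(9)=1+1=2, 1+coins_for(8)=1+2=3, 1+coins_for(3)=1+1=2) = 2
coins_for(13) = min(1+coins_for(12)=1+2=3, 1+coins_for(10)=1+2=3, 1+coins_for(9)=1+1=2, 1+coins_for(4)=1+1=2) = 2
coins_for(14) = min(1+coins_for(13)=1+2=3, 1+coins_for(11)=1+3=4, 1+coins_for(10)=1+2=3, 1+coins_for(5)=1+2=3) = 3
coins_for(15) = min(1+coins_for(14)=1+3=4, 1+coins_for(12)=1+2=3, 1+coins_for(11)=1+3=4, 1+coins_for(6)=1+2=3) = 3
coins_for(16) = min(1+coins_for(15)=1+3=4, 1+coins_for(13)=1+2=3, 1+coins_for(12)=1+2=3, 1+coins_for(7)=1+2=3) = 3
coins_for(17) = min(1+coins_for(16)=1+3=4, 1+coins_for(14)=1+3=4, 1+coins_for(13)=1+2=3, 1+coins_for(8)=1+2=3) = 3
coins_for(18) = min(1+coins_for(17)=1+3=4, 1+coins_for(15)=1+3=4, 1+coins_for(14)=1+3=4, 1+coins_for(9)=1+1=2) = 2
coins_for(19) = min(1+coins_for(18)=1+2=3, 1+coins_for(16)=1+3=4, 1+coins_for(15)=1+3=4, 1+coins_for(10)=1+2=3) = 3
coins_for(20) = min(1+coins_for(19)=1+3=4, 1+coins_for(17)=1+3=4, 1+coins_for(16)=1+3=4, 1+coins_for(11)=1+3=4) = 4
coins_for(21) = min(1+coins_for(20)=1+4=5, 1+coins_for(18)=1+2=3, 1+coins_for(17)=1+3=4, 1+coins_for(12)=1+2=3) = 3

3


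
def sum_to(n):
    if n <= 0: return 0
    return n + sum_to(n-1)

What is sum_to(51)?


sum_to(51)
= 51 + 50 + 49 + 48 + 47 + 46 + 45 + 44 + 43 + 42 + 41 + 40 + 39 + 38 + 37 + 36 + 35 + 34 + 33 + 32 + 31 + 30 + 29 + 28 + 27 + 26 + 25 + 24 + 23 + 22 + 21 + 20 + 19 + 18 + 17 + 16 + 15 + 14 + 13 + 12 + 11 + 10 + 9 + 8 + 7 + 6 + 5 + 4 + 3 + 2 + 1 + sum_to(0)
= 51 + 50 + 49 + 48 + 47 + 46 + 45 + 44 + 43 + 42 + 41 + 40 + 39 + 38 + 37 + 36 + 35 + 34 + 33 + 32 + 31 + 30 + 29 + 28 + 27 + 26 + 25 + 24 + 23 + 22 + 21 + 20 + 19 + 18 + 17 + 16 + 15 + 14 + 13 + 12 + 11 + 10 + 9 + 8 + 7 + 6 + 5 + 4 + 3 + 2 + 1 + 0
= 1326

1326


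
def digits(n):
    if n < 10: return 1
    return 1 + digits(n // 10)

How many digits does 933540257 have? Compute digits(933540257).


digits(933540257) = 1 + digits(93354025)
digits(93354025) = 1 + digits(9335402)
digits(9335402) = 1 + digits(933540)
digits(933540) = 1 + digits(93354)
digits(93354) = 1 + digits(9335)
digits(9335) = 1 + digits(933)
digits(933) = 1 + digits(93)
digits(93) = 1 + digits(9)
digits(9) = 1  (base case: 9 < 10)
Unwinding: 1 + 1 + 1 + 1 + 1 + 1 + 1 + 1 + 1 = 9

9


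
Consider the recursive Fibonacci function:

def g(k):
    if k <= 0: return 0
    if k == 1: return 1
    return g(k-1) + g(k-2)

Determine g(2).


Computing g(2) bottom-up:
g(0) = 0
g(1) = 1
g(2) = g(1) + g(0) = 1 + 0 = 1

1


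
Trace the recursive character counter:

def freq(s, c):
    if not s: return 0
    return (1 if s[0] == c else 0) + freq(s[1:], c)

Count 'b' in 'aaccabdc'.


s[0]='a' != 'b' -> 0
s[0]='a' != 'b' -> 0
s[0]='c' != 'b' -> 0
s[0]='c' != 'b' -> 0
s[0]='a' != 'b' -> 0
s[0]='b' == 'b' -> 1
s[0]='d' != 'b' -> 0
s[0]='c' != 'b' -> 0
Sum: 0 + 0 + 0 + 0 + 0 + 1 + 0 + 0 = 1

1


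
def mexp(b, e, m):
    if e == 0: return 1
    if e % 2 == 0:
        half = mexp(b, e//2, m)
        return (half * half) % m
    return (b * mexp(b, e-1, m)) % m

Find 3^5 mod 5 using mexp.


mexp(3, 5, 5): e is odd, compute mexp(3, 4, 5)
  mexp(3, 4, 5): e is even, compute mexp(3, 2, 5)
    mexp(3, 2, 5): e is even, compute mexp(3, 1, 5)
      mexp(3, 1, 5): e is odd, compute mexp(3, 0, 5)
        mexp(3, 0, 5) = 1
      (3 * 1) % 5 = 3
    half=3, (3*3) % 5 = 4
  half=4, (4*4) % 5 = 1
(3 * 1) % 5 = 3

3


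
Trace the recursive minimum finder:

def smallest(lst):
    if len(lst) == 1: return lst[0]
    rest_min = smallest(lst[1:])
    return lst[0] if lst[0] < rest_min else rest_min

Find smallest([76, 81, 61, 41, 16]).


smallest([76, 81, 61, 41, 16]): compare 76 with smallest([81, 61, 41, 16])
smallest([81, 61, 41, 16]): compare 81 with smallest([61, 41, 16])
smallest([61, 41, 16]): compare 61 with smallest([41, 16])
smallest([41, 16]): compare 41 with smallest([16])
smallest([16]) = 16  (base case)
Compare 41 with 16 -> 16
Compare 61 with 16 -> 16
Compare 81 with 16 -> 16
Compare 76 with 16 -> 16

16


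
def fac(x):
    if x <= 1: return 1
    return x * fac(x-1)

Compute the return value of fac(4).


fac(4)
= 4 * fac(3)
= 4 * 3 * fac(2)
= 4 * 3 * 2 * fac(1)
= 4 * 3 * 2 * 1
= 24

24


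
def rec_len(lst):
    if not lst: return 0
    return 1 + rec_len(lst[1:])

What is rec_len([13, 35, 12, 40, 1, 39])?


rec_len([13, 35, 12, 40, 1, 39]) = 1 + rec_len([35, 12, 40, 1, 39])
rec_len([35, 12, 40, 1, 39]) = 1 + rec_len([12, 40, 1, 39])
rec_len([12, 40, 1, 39]) = 1 + rec_len([40, 1, 39])
rec_len([40, 1, 39]) = 1 + rec_len([1, 39])
rec_len([1, 39]) = 1 + rec_len([39])
rec_len([39]) = 1 + rec_len([])
rec_len([]) = 0  (base case)
Unwinding: 1 + 1 + 1 + 1 + 1 + 1 + 0 = 6

6


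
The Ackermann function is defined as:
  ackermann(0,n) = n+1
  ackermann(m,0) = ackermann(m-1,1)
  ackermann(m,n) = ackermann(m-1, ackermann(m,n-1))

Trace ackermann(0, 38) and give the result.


ackermann(0, 38) = 39
Result: ackermann(0, 38) = 39

39


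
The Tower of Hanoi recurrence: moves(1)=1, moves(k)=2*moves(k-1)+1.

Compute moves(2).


moves(2) = 2 * moves(1) + 1
moves(1) = 1  (base case)
moves(2) = 2 * 1 + 1 = 3

3


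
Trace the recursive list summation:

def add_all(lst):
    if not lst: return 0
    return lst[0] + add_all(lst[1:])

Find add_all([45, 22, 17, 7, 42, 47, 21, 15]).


add_all([45, 22, 17, 7, 42, 47, 21, 15]) = 45 + add_all([22, 17, 7, 42, 47, 21, 15])
add_all([22, 17, 7, 42, 47, 21, 15]) = 22 + add_all([17, 7, 42, 47, 21, 15])
add_all([17, 7, 42, 47, 21, 15]) = 17 + add_all([7, 42, 47, 21, 15])
add_all([7, 42, 47, 21, 15]) = 7 + add_all([42, 47, 21, 15])
add_all([42, 47, 21, 15]) = 42 + add_all([47, 21, 15])
add_all([47, 21, 15]) = 47 + add_all([21, 15])
add_all([21, 15]) = 21 + add_all([15])
add_all([15]) = 15 + add_all([])
add_all([]) = 0  (base case)
Total: 45 + 22 + 17 + 7 + 42 + 47 + 21 + 15 + 0 = 216

216


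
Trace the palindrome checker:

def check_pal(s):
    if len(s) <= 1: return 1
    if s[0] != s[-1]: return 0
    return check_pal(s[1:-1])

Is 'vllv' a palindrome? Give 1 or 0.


check_pal('vllv'): s[0]='v' == s[-1]='v' -> check check_pal('ll')
check_pal('ll'): s[0]='l' == s[-1]='l' -> check check_pal('')
check_pal(''): len <= 1 -> return 1  (base case)
Result: 1 (palindrome)

1


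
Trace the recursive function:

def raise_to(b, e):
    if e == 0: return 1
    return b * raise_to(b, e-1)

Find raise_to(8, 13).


raise_to(8, 13)
= 8 * raise_to(8, 12)
= 8 * 8 * raise_to(8, 11)
= 8 * 8 * 8 * raise_to(8, 10)
= 8 * 8 * 8 * 8 * raise_to(8, 9)
= 8 * 8 * 8 * 8 * 8 * raise_to(8, 8)
= 8 * 8 * 8 * 8 * 8 * 8 * raise_to(8, 7)
= 8 * 8 * 8 * 8 * 8 * 8 * 8 * raise_to(8, 6)
= 8 * 8 * 8 * 8 * 8 * 8 * 8 * 8 * raise_to(8, 5)
= 8 * 8 * 8 * 8 * 8 * 8 * 8 * 8 * 8 * raise_to(8, 4)
= 8 * 8 * 8 * 8 * 8 * 8 * 8 * 8 * 8 * 8 * raise_to(8, 3)
= 8 * 8 * 8 * 8 * 8 * 8 * 8 * 8 * 8 * 8 * 8 * raise_to(8, 2)
= 8 * 8 * 8 * 8 * 8 * 8 * 8 * 8 * 8 * 8 * 8 * 8 * raise_to(8, 1)
= 8 * 8 * 8 * 8 * 8 * 8 * 8 * 8 * 8 * 8 * 8 * 8 * 8 * raise_to(8, 0)
= 8 * 8 * 8 * 8 * 8 * 8 * 8 * 8 * 8 * 8 * 8 * 8 * 8 * 1
= 549755813888

549755813888


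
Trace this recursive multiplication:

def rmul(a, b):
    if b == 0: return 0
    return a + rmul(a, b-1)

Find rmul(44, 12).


rmul(44, 12) = 44 + rmul(44, 11)
rmul(44, 11) = 44 + rmul(44, 10)
rmul(44, 10) = 44 + rmul(44, 9)
rmul(44, 9) = 44 + rmul(44, 8)
rmul(44, 8) = 44 + rmul(44, 7)
rmul(44, 7) = 44 + rmul(44, 6)
rmul(44, 6) = 44 + rmul(44, 5)
rmul(44, 5) = 44 + rmul(44, 4)
rmul(44, 4) = 44 + rmul(44, 3)
rmul(44, 3) = 44 + rmul(44, 2)
rmul(44, 2) = 44 + rmul(44, 1)
rmul(44, 1) = 44 + rmul(44, 0)
rmul(44, 0) = 0  (base case)
Total: 44 + 44 + 44 + 44 + 44 + 44 + 44 + 44 + 44 + 44 + 44 + 44 + 0 = 528

528


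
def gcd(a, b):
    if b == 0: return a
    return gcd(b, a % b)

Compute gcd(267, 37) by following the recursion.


gcd(267, 37) = gcd(37, 8)
gcd(37, 8) = gcd(8, 5)
gcd(8, 5) = gcd(5, 3)
gcd(5, 3) = gcd(3, 2)
gcd(3, 2) = gcd(2, 1)
gcd(2, 1) = gcd(1, 0)
gcd(1, 0) = 1  (base case)

1


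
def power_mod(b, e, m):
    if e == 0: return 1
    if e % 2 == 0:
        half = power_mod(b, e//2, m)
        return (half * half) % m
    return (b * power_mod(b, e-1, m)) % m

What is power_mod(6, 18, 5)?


power_mod(6, 18, 5): e is even, compute power_mod(6, 9, 5)
  power_mod(6, 9, 5): e is odd, compute power_mod(6, 8, 5)
    power_mod(6, 8, 5): e is even, compute power_mod(6, 4, 5)
      power_mod(6, 4, 5): e is even, compute power_mod(6, 2, 5)
        power_mod(6, 2, 5): e is even, compute power_mod(6, 1, 5)
          power_mod(6, 1, 5): e is odd, compute power_mod(6, 0, 5)
          power_mod(6, 0, 5) = 1
          (6 * 1) % 5 = 1
        half=1, (1*1) % 5 = 1
      half=1, (1*1) % 5 = 1
    half=1, (1*1) % 5 = 1
  (6 * 1) % 5 = 1
half=1, (1*1) % 5 = 1

1


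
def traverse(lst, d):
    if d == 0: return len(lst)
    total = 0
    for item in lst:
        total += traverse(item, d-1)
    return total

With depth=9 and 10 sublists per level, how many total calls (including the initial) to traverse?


At depth 0 (root): 1 call
At depth 1: each of 1 parents calls traverse on 10 children = 10 calls
At depth 2: each of 10 parents calls traverse on 10 children = 100 calls
At depth 3: each of 100 parents calls traverse on 10 children = 1000 calls
At depth 4: each of 1000 parents calls traverse on 10 children = 10000 calls
At depth 5: each of 10000 parents calls traverse on 10 children = 100000 calls
At depth 6: each of 100000 parents calls traverse on 10 children = 1000000 calls
At depth 7: each of 1000000 parents calls traverse on 10 children = 10000000 calls
At depth 8: each of 10000000 parents calls traverse on 10 children = 100000000 calls
At depth 9: each of 100000000 parents calls traverse on 10 children = 1000000000 calls
Total: 1 + 10 + 100 + 1000 + 10000 + 100000 + 1000000 + 10000000 + 100000000 + 1000000000 = 1111111111

1111111111


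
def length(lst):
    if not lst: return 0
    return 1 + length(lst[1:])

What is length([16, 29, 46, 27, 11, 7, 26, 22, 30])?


length([16, 29, 46, 27, 11, 7, 26, 22, 30]) = 1 + length([29, 46, 27, 11, 7, 26, 22, 30])
length([29, 46, 27, 11, 7, 26, 22, 30]) = 1 + length([46, 27, 11, 7, 26, 22, 30])
length([46, 27, 11, 7, 26, 22, 30]) = 1 + length([27, 11, 7, 26, 22, 30])
length([27, 11, 7, 26, 22, 30]) = 1 + length([11, 7, 26, 22, 30])
length([11, 7, 26, 22, 30]) = 1 + length([7, 26, 22, 30])
length([7, 26, 22, 30]) = 1 + length([26, 22, 30])
length([26, 22, 30]) = 1 + length([22, 30])
length([22, 30]) = 1 + length([30])
length([30]) = 1 + length([])
length([]) = 0  (base case)
Unwinding: 1 + 1 + 1 + 1 + 1 + 1 + 1 + 1 + 1 + 0 = 9

9


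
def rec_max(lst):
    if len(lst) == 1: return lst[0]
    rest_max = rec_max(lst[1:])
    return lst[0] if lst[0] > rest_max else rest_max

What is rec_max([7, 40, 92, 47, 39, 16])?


rec_max([7, 40, 92, 47, 39, 16]): compare 7 with rec_max([40, 92, 47, 39, 16])
rec_max([40, 92, 47, 39, 16]): compare 40 with rec_max([92, 47, 39, 16])
rec_max([92, 47, 39, 16]): compare 92 with rec_max([47, 39, 16])
rec_max([47, 39, 16]): compare 47 with rec_max([39, 16])
rec_max([39, 16]): compare 39 with rec_max([16])
rec_max([16]) = 16  (base case)
Compare 39 with 16 -> 39
Compare 47 with 39 -> 47
Compare 92 with 47 -> 92
Compare 40 with 92 -> 92
Compare 7 with 92 -> 92

92


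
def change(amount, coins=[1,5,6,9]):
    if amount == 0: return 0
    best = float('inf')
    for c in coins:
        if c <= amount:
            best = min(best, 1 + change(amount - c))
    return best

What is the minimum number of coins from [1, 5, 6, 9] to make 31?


Building up with DP:
change(0) = 0
change(1) = min(1+change(0)=1+0=1) = 1
change(2) = min(1+change(1)=1+1=2) = 2
change(3) = min(1+change(2)=1+2=3) = 3
change(4) = min(1+change(3)=1+3=4) = 4
change(5) = min(1+change(4)=1+4=5, 1+change(0)=1+0=1) = 1
change(6) = min(1+change(5)=1+1=2, 1+change(1)=1+1=2, 1+change(0)=1+0=1) = 1
change(7) = min(1+change(6)=1+1=2, 1+change(2)=1+2=3, 1+change(1)=1+1=2) = 2
change(8) = min(1+change(7)=1+2=3, 1+change(3)=1+3=4, 1+change(2)=1+2=3) = 3
change(9) = min(1+change(8)=1+3=4, 1+change(4)=1+4=5, 1+change(3)=1+3=4, 1+change(0)=1+0=1) = 1
change(10) = min(1+change(9)=1+1=2, 1+change(5)=1+1=2, 1+change(4)=1+4=5, 1+change(1)=1+1=2) = 2
change(11) = min(1+change(10)=1+2=3, 1+change(6)=1+1=2, 1+change(5)=1+1=2, 1+change(2)=1+2=3) = 2
change(12) = min(1+change(11)=1+2=3, 1+change(7)=1+2=3, 1+change(6)=1+1=2, 1+change(3)=1+3=4) = 2
change(13) = min(1+change(12)=1+2=3, 1+change(8)=1+3=4, 1+change(7)=1+2=3, 1+change(4)=1+4=5) = 3
change(14) = min(1+change(13)=1+3=4, 1+change(9)=1+1=2, 1+change(8)=1+3=4, 1+change(5)=1+1=2) = 2
change(15) = min(1+change(14)=1+2=3, 1+change(10)=1+2=3, 1+change(9)=1+1=2, 1+change(6)=1+1=2) = 2
change(16) = min(1+change(15)=1+2=3, 1+change(11)=1+2=3, 1+change(10)=1+2=3, 1+change(7)=1+2=3) = 3
change(17) = min(1+change(16)=1+3=4, 1+change(12)=1+2=3, 1+change(11)=1+2=3, 1+change(8)=1+3=4) = 3
change(18) = min(1+change(17)=1+3=4, 1+change(13)=1+3=4, 1+change(12)=1+2=3, 1+change(9)=1+1=2) = 2
change(19) = min(1+change(18)=1+2=3, 1+change(14)=1+2=3, 1+change(13)=1+3=4, 1+change(10)=1+2=3) = 3
change(20) = min(1+change(19)=1+3=4, 1+change(15)=1+2=3, 1+change(14)=1+2=3, 1+change(11)=1+2=3) = 3
change(21) = min(1+change(20)=1+3=4, 1+change(16)=1+3=4, 1+change(15)=1+2=3, 1+change(12)=1+2=3) = 3
change(22) = min(1+change(21)=1+3=4, 1+change(17)=1+3=4, 1+change(16)=1+3=4, 1+change(13)=1+3=4) = 4
change(23) = min(1+change(22)=1+4=5, 1+change(18)=1+2=3, 1+change(17)=1+3=4, 1+change(14)=1+2=3) = 3
change(24) = min(1+change(23)=1+3=4, 1+change(19)=1+3=4, 1+change(18)=1+2=3, 1+change(15)=1+2=3) = 3
change(25) = min(1+change(24)=1+3=4, 1+change(20)=1+3=4, 1+change(19)=1+3=4, 1+change(16)=1+3=4) = 4
change(26) = min(1+change(25)=1+4=5, 1+change(21)=1+3=4, 1+change(20)=1+3=4, 1+change(17)=1+3=4) = 4
change(27) = min(1+change(26)=1+4=5, 1+change(22)=1+4=5, 1+change(21)=1+3=4, 1+change(18)=1+2=3) = 3
change(28) = min(1+change(27)=1+3=4, 1+change(23)=1+3=4, 1+change(22)=1+4=5, 1+change(19)=1+3=4) = 4
change(29) = min(1+change(28)=1+4=5, 1+change(24)=1+3=4, 1+change(23)=1+3=4, 1+change(20)=1+3=4) = 4
change(30) = min(1+change(29)=1+4=5, 1+change(25)=1+4=5, 1+change(24)=1+3=4, 1+change(21)=1+3=4) = 4
change(31) = min(1+change(30)=1+4=5, 1+change(26)=1+4=5, 1+change(25)=1+4=5, 1+change(22)=1+4=5) = 5

5
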